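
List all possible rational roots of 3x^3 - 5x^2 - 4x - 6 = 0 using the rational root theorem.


Rational root theorem: possible roots are ±p/q where:
  p divides the constant term (-6): p ∈ {1, 2, 3, 6}
  q divides the leading coefficient (3): q ∈ {1, 3}

All possible rational roots: -6, -3, -2, -1, -2/3, -1/3, 1/3, 2/3, 1, 2, 3, 6

-6, -3, -2, -1, -2/3, -1/3, 1/3, 2/3, 1, 2, 3, 6


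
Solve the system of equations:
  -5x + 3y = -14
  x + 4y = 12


Using Cramer's rule:
Determinant D = (-5)(4) - (1)(3) = -20 - 3 = -23
Dx = (-14)(4) - (12)(3) = -56 - 36 = -92
Dy = (-5)(12) - (1)(-14) = -60 + 14 = -46
x = Dx/D = -92/-23 = 4
y = Dy/D = -46/-23 = 2

x = 4, y = 2


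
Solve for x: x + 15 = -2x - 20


Starting with: x + 15 = -2x - 20
Move all x terms to left: (1 + 2)x = -20 - 15
Simplify: 3x = -35
Divide both sides by 3: x = -35/3

x = -35/3


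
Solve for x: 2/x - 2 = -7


Subtract -2 from both sides: 2/x = -5
Multiply both sides by x: 2 = -5 * x
Divide by -5: x = -2/5

x = -2/5


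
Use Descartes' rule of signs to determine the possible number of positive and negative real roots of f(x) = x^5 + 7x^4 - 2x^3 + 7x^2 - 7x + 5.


Descartes' rule of signs:

For positive roots, count sign changes in f(x) = x^5 + 7x^4 - 2x^3 + 7x^2 - 7x + 5:
Signs of coefficients: +, +, -, +, -, +
Number of sign changes: 4
Possible positive real roots: 4, 2, 0

For negative roots, examine f(-x) = -x^5 + 7x^4 + 2x^3 + 7x^2 + 7x + 5:
Signs of coefficients: -, +, +, +, +, +
Number of sign changes: 1
Possible negative real roots: 1

Positive roots: 4 or 2 or 0; Negative roots: 1


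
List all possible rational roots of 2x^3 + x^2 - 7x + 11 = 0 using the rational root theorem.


Rational root theorem: possible roots are ±p/q where:
  p divides the constant term (11): p ∈ {1, 11}
  q divides the leading coefficient (2): q ∈ {1, 2}

All possible rational roots: -11, -11/2, -1, -1/2, 1/2, 1, 11/2, 11

-11, -11/2, -1, -1/2, 1/2, 1, 11/2, 11


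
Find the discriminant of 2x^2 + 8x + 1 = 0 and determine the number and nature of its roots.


For ax^2 + bx + c = 0, discriminant D = b^2 - 4ac
Here a = 2, b = 8, c = 1
D = (8)^2 - 4(2)(1) = 64 - 8 = 56

D = 56 > 0 but not a perfect square
The equation has 2 distinct real irrational roots.

Discriminant = 56, 2 distinct real irrational roots


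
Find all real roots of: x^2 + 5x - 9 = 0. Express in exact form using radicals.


Using the quadratic formula: x = (-b ± sqrt(b^2 - 4ac)) / (2a)
Here a = 1, b = 5, c = -9
Discriminant = b^2 - 4ac = 5^2 - 4(1)(-9) = 25 + 36 = 61
Since discriminant = 61 > 0, there are two real roots.
x = (-5 ± sqrt(61)) / 2
Numerically: x ≈ 1.4051 or x ≈ -6.4051

x = (-5 + sqrt(61)) / 2 or x = (-5 - sqrt(61)) / 2


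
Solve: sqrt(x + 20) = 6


Square both sides: x + 20 = 6^2 = 36
x = 36 - 20 = 16
x = 16
Check: sqrt(1*16 + 20) = sqrt(36) = 6 ✓

x = 16


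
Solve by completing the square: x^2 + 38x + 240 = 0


Start: x^2 + 38x + 240 = 0
Move constant: x^2 + 38x = -240
Half of 38 is 19, squared is 361
Add 361 to both sides: x^2 + 38x + 361 = 121
(x + 19)^2 = 121
x + 19 = ±11
x = -19 + 11 = -8 or x = -19 - 11 = -30

x = -30, x = -8


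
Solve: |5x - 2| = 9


An absolute value equation |expr| = 9 gives two cases:
Case 1: 5x - 2 = 9
  5x = 11, so x = 11/5
Case 2: 5x - 2 = -9
  5x = -7, so x = -7/5

x = -7/5, x = 11/5


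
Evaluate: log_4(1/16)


We need the exponent such that 4^? = 1/16
4^(-2) = 1/4^2 = 1/16
Therefore log_4(1/16) = -2

-2


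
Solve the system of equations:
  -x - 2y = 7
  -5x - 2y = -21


Using Cramer's rule:
Determinant D = (-1)(-2) - (-5)(-2) = 2 - 10 = -8
Dx = (7)(-2) - (-21)(-2) = -14 - 42 = -56
Dy = (-1)(-21) - (-5)(7) = 21 + 35 = 56
x = Dx/D = -56/-8 = 7
y = Dy/D = 56/-8 = -7

x = 7, y = -7


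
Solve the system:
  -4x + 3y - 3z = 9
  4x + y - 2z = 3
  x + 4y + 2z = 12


Using Cramer's rule. Expand each determinant along the first row.
D  = (-4)*[1*2 - (-2)*4] - 3*[4*2 - (-2)*1] + (-3)*[4*4 - 1*1]
  = (-4)*(10) - 3*(10) + (-3)*(15) = -115
Dx = 9*[1*2 - (-2)*4] - 3*[3*2 - (-2)*12] + (-3)*[3*4 - 1*12]
  = 9*(10) - 3*(30) + (-3)*(0) = 0
Dy = (-4)*[3*2 - (-2)*12] - 9*[4*2 - (-2)*1] + (-3)*[4*12 - 3*1]
  = (-4)*(30) - 9*(10) + (-3)*(45) = -345
Dz = (-4)*[1*12 - 3*4] - 3*[4*12 - 3*1] + 9*[4*4 - 1*1]
  = (-4)*(0) - 3*(45) + 9*(15) = 0
x = Dx/D = 0/-115 = 0, y = Dy/D = -345/-115 = 3, z = Dz/D = 0/-115 = 0
Check eq1: (-4)(0) + (3)(3) + (-3)(0) = 9 = 9 ✓
Check eq2: (4)(0) + (1)(3) + (-2)(0) = 3 = 3 ✓
Check eq3: (1)(0) + (4)(3) + (2)(0) = 12 = 12 ✓

x = 0, y = 3, z = 0


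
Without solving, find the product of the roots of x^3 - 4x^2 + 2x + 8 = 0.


By Vieta's formulas for x^3 + bx^2 + cx + d = 0:
  r1 + r2 + r3 = -b/a = 4
  r1*r2 + r1*r3 + r2*r3 = c/a = 2
  r1*r2*r3 = -d/a = -8


Product = -8


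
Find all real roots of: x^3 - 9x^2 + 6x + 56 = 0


Let p(x) = x^3 - 9x^2 + 6x + 56. By the rational root theorem (leading coefficient 1), any rational root is an integer divisor of 56: try ±1, ±2, ... in turn.
Test x = 1: value = 54 ≠ 0.
Test x = -1: value = 40 ≠ 0.
Test x = 2: value = 40 ≠ 0.
Test x = -2: value = 0 ✓, so (x + 2) is a factor.
Synthetic division by (x + 2): bring down 1; 1(-2) - 9 = -11; (-11)(-2) + 6 = 28; 28(-2) + 56 = 0 → quotient x^2 - 11x + 28, remainder 0.
Solve the quadratic x^2 - 11x + 28 = 0: discriminant = (-11)^2 - 4(1)(28) = 121 - 112 = 9.
sqrt(9) = 3, so x = (11 ± 3)/2: x = 7 or x = 4.

x = -2, x = 4, x = 7


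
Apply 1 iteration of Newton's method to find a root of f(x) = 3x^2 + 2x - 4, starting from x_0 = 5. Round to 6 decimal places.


Newton's method: x_(n+1) = x_n - f(x_n)/f'(x_n)
f(x) = 3x^2 + 2x - 4
f'(x) = 6x + 2

Iteration 1:
  f(5.000000) = 81.000000
  f'(5.000000) = 32.000000
  x_1 = 5.000000 - (81.000000)/(32.000000) = 2.468750

x_1 = 2.468750


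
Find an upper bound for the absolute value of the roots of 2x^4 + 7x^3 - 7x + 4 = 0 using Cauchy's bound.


Cauchy's bound: all roots r satisfy |r| <= 1 + max(|a_i/a_n|) for i = 0,...,n-1
where a_n is the leading coefficient.

Coefficients: [2, 7, 0, -7, 4]
Leading coefficient a_n = 2
Ratios |a_i/a_n|: 7/2, 0, 7/2, 2
Maximum ratio: 7/2
Cauchy's bound: |r| <= 1 + 7/2 = 9/2

Upper bound = 9/2


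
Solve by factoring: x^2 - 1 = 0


We need two numbers that multiply to -1 and add to 0.
Those numbers are -1 and 1 (since (-1) * 1 = -1 and (-1) + 1 = 0).
So x^2 - 1 = (x - 1)(x + 1) = 0
Setting each factor to zero: x = 1 or x = -1

x = -1, x = 1


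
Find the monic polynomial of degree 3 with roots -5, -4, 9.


A monic polynomial with roots -5, -4, 9 is:
p(x) = (x + 5)(x + 4)(x - 9)
After multiplying by (x + 5): x + 5
After multiplying by (x + 4): x^2 + 9x + 20
After multiplying by (x - 9): x^3 - 61x - 180

x^3 - 61x - 180


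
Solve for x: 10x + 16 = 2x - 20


Starting with: 10x + 16 = 2x - 20
Move all x terms to left: (10 - 2)x = -20 - 16
Simplify: 8x = -36
Divide both sides by 8: x = -9/2

x = -9/2


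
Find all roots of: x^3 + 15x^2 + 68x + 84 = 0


Let p(x) = x^3 + 15x^2 + 68x + 84. By the rational root theorem (leading coefficient 1), any rational root is an integer divisor of 84: try ±1, ±2, ... in turn.
Test x = 1: value = 168 ≠ 0.
Test x = -1: value = 30 ≠ 0.
Test x = 2: value = 288 ≠ 0.
Test x = -2: value = 0 ✓, so (x + 2) is a factor.
Synthetic division by (x + 2): bring down 1; 1(-2) + 15 = 13; 13(-2) + 68 = 42; 42(-2) + 84 = 0 → quotient x^2 + 13x + 42, remainder 0.
Solve the quadratic x^2 + 13x + 42 = 0: discriminant = 13^2 - 4(1)(42) = 169 - 168 = 1.
sqrt(1) = 1, so x = (-13 ± 1)/2: x = -6 or x = -7.
Collecting all roots found:

x = -7, x = -6, x = -2


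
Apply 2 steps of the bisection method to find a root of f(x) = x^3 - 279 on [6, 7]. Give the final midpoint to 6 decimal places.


f(x) = x^3 - 279
f(6) = -63 < 0
f(7) = 64 > 0

Step 1: midpoint = (6.000000 + 7.000000)/2 = 6.500000
  f(6.500000) = -4.375000
  f(mid) < 0, so root is in [6.500000, 7.000000]

Step 2: midpoint = (6.500000 + 7.000000)/2 = 6.750000
  f(6.750000) = 28.546875
  f(mid) > 0, so root is in [6.500000, 6.750000]

midpoint = 6.750000


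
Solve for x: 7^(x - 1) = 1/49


Express both sides with the same base.
1/49 = 7^(-2)
Since the bases match, equate exponents: x - 1 = -2
So x = -2 - (-1) = -1

x = -1


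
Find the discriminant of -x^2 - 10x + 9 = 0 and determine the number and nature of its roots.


For ax^2 + bx + c = 0, discriminant D = b^2 - 4ac
Here a = -1, b = -10, c = 9
D = (-10)^2 - 4(-1)(9) = 100 + 36 = 136

D = 136 > 0 but not a perfect square
The equation has 2 distinct real irrational roots.

Discriminant = 136, 2 distinct real irrational roots


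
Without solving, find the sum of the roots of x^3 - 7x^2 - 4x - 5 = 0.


By Vieta's formulas for x^3 + bx^2 + cx + d = 0:
  r1 + r2 + r3 = -b/a = 7
  r1*r2 + r1*r3 + r2*r3 = c/a = -4
  r1*r2*r3 = -d/a = 5


Sum = 7


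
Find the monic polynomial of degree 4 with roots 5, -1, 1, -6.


A monic polynomial with roots 5, -1, 1, -6 is:
p(x) = (x - 5)(x + 1)(x - 1)(x + 6)
After multiplying by (x - 5): x - 5
After multiplying by (x + 1): x^2 - 4x - 5
After multiplying by (x - 1): x^3 - 5x^2 - x + 5
After multiplying by (x + 6): x^4 + x^3 - 31x^2 - x + 30

x^4 + x^3 - 31x^2 - x + 30


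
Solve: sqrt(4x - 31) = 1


Square both sides: 4x - 31 = 1^2 = 1
4x = 1 + 31 = 32
x = 8
Check: sqrt(4*8 - 31) = sqrt(1) = 1 ✓

x = 8


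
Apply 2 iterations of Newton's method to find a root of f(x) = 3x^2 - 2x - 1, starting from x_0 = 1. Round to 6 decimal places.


Newton's method: x_(n+1) = x_n - f(x_n)/f'(x_n)
f(x) = 3x^2 - 2x - 1
f'(x) = 6x - 2

Iteration 1:
  f(1.000000) = 0.000000
  f'(1.000000) = 4.000000
  x_1 = 1.000000 - (0.000000)/(4.000000) = 1.000000

Iteration 2:
  f(1.000000) = 0.000000
  f'(1.000000) = 4.000000
  x_2 = 1.000000 - (0.000000)/(4.000000) = 1.000000

x_2 = 1.000000


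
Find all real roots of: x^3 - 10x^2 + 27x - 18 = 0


Let p(x) = x^3 - 10x^2 + 27x - 18. By the rational root theorem (leading coefficient 1), any rational root is an integer divisor of 18: try ±1, ±2, ... in turn.
Test x = 1: value = 0 ✓, so (x - 1) is a factor.
Synthetic division by (x - 1): bring down 1; 1(1) - 10 = -9; (-9)(1) + 27 = 18; 18(1) - 18 = 0 → quotient x^2 - 9x + 18, remainder 0.
Solve the quadratic x^2 - 9x + 18 = 0: discriminant = (-9)^2 - 4(1)(18) = 81 - 72 = 9.
sqrt(9) = 3, so x = (9 ± 3)/2: x = 6 or x = 3.

x = 1, x = 3, x = 6


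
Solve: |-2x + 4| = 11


An absolute value equation |expr| = 11 gives two cases:
Case 1: -2x + 4 = 11
  -2x = 7, so x = -7/2
Case 2: -2x + 4 = -11
  -2x = -15, so x = 15/2

x = -7/2, x = 15/2


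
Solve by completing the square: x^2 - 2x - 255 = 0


Start: x^2 - 2x - 255 = 0
Move constant: x^2 - 2x = 255
Half of -2 is -1, squared is 1
Add 1 to both sides: x^2 - 2x + 1 = 256
(x - 1)^2 = 256
x - 1 = ±16
x = 1 + 16 = 17 or x = 1 - 16 = -15

x = -15, x = 17


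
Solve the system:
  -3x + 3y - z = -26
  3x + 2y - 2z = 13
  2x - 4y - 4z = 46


Using Cramer's rule. Expand each determinant along the first row.
D  = (-3)*[2*(-4) - (-2)*(-4)] - 3*[3*(-4) - (-2)*2] + (-1)*[3*(-4) - 2*2]
  = (-3)*(-16) - 3*(-8) + (-1)*(-16) = 88
Dx = (-26)*[2*(-4) - (-2)*(-4)] - 3*[13*(-4) - (-2)*46] + (-1)*[13*(-4) - 2*46]
  = (-26)*(-16) - 3*(40) + (-1)*(-144) = 440
Dy = (-3)*[13*(-4) - (-2)*46] - (-26)*[3*(-4) - (-2)*2] + (-1)*[3*46 - 13*2]
  = (-3)*(40) - (-26)*(-8) + (-1)*(112) = -440
Dz = (-3)*[2*46 - 13*(-4)] - 3*[3*46 - 13*2] + (-26)*[3*(-4) - 2*2]
  = (-3)*(144) - 3*(112) + (-26)*(-16) = -352
x = Dx/D = 440/88 = 5, y = Dy/D = -440/88 = -5, z = Dz/D = -352/88 = -4
Check eq1: (-3)(5) + (3)(-5) + (-1)(-4) = -26 = -26 ✓
Check eq2: (3)(5) + (2)(-5) + (-2)(-4) = 13 = 13 ✓
Check eq3: (2)(5) + (-4)(-5) + (-4)(-4) = 46 = 46 ✓

x = 5, y = -5, z = -4


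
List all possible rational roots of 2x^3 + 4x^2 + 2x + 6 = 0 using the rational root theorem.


Rational root theorem: possible roots are ±p/q where:
  p divides the constant term (6): p ∈ {1, 2, 3, 6}
  q divides the leading coefficient (2): q ∈ {1, 2}

All possible rational roots: -6, -3, -2, -3/2, -1, -1/2, 1/2, 1, 3/2, 2, 3, 6

-6, -3, -2, -3/2, -1, -1/2, 1/2, 1, 3/2, 2, 3, 6


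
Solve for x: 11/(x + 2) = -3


Multiply both sides by (x + 2): 11 = -3(x + 2)
Distribute: 11 = -3x - 6
-3x = 11 + 6 = 17
x = -17/3

x = -17/3


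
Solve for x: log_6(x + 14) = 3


Convert to exponential form: x + 14 = 6^3 = 216
x = 216 - 14 = 202
Check: log_6(202 + 14) = log_6(216) = log_6(216) = 3 ✓

x = 202


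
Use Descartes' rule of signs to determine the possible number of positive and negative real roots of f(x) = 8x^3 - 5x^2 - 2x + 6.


Descartes' rule of signs:

For positive roots, count sign changes in f(x) = 8x^3 - 5x^2 - 2x + 6:
Signs of coefficients: +, -, -, +
Number of sign changes: 2
Possible positive real roots: 2, 0

For negative roots, examine f(-x) = -8x^3 - 5x^2 + 2x + 6:
Signs of coefficients: -, -, +, +
Number of sign changes: 1
Possible negative real roots: 1

Positive roots: 2 or 0; Negative roots: 1


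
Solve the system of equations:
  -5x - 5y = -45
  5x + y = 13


Using Cramer's rule:
Determinant D = (-5)(1) - (5)(-5) = -5 + 25 = 20
Dx = (-45)(1) - (13)(-5) = -45 + 65 = 20
Dy = (-5)(13) - (5)(-45) = -65 + 225 = 160
x = Dx/D = 20/20 = 1
y = Dy/D = 160/20 = 8

x = 1, y = 8


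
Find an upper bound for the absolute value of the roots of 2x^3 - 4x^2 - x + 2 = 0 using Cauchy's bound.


Cauchy's bound: all roots r satisfy |r| <= 1 + max(|a_i/a_n|) for i = 0,...,n-1
where a_n is the leading coefficient.

Coefficients: [2, -4, -1, 2]
Leading coefficient a_n = 2
Ratios |a_i/a_n|: 2, 1/2, 1
Maximum ratio: 2
Cauchy's bound: |r| <= 1 + 2 = 3

Upper bound = 3


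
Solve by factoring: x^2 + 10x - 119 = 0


We need two numbers that multiply to -119 and add to 10.
Those numbers are 17 and -7 (since 17 * (-7) = -119 and 17 + (-7) = 10).
So x^2 + 10x - 119 = (x + 17)(x - 7) = 0
Setting each factor to zero: x = -17 or x = 7

x = -17, x = 7


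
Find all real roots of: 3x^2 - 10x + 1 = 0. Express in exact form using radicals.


Using the quadratic formula: x = (-b ± sqrt(b^2 - 4ac)) / (2a)
Here a = 3, b = -10, c = 1
Discriminant = b^2 - 4ac = (-10)^2 - 4(3)(1) = 100 - 12 = 88
Since discriminant = 88 > 0, there are two real roots.
x = (10 ± 2*sqrt(22)) / 6
Simplifying: x = (5 ± sqrt(22)) / 3
Numerically: x ≈ 3.2301 or x ≈ 0.1032

x = (5 + sqrt(22)) / 3 or x = (5 - sqrt(22)) / 3


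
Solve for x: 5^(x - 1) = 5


Express both sides with the same base.
5 = 5^1
Since the bases match, equate exponents: x - 1 = 1
So x = 1 - (-1) = 2

x = 2


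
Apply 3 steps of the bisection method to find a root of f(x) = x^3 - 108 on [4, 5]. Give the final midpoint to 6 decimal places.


f(x) = x^3 - 108
f(4) = -44 < 0
f(5) = 17 > 0

Step 1: midpoint = (4.000000 + 5.000000)/2 = 4.500000
  f(4.500000) = -16.875000
  f(mid) < 0, so root is in [4.500000, 5.000000]

Step 2: midpoint = (4.500000 + 5.000000)/2 = 4.750000
  f(4.750000) = -0.828125
  f(mid) < 0, so root is in [4.750000, 5.000000]

Step 3: midpoint = (4.750000 + 5.000000)/2 = 4.875000
  f(4.875000) = 7.857422
  f(mid) > 0, so root is in [4.750000, 4.875000]

midpoint = 4.875000


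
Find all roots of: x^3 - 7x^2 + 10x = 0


The constant term is 0, so x = 0 is a root. Factor out x:
  x^2 - 7x + 10 = 0
Solve the quadratic x^2 - 7x + 10 = 0: discriminant = (-7)^2 - 4(1)(10) = 49 - 40 = 9.
sqrt(9) = 3, so x = (7 ± 3)/2: x = 5 or x = 2.
Collecting all roots found:

x = 0, x = 2, x = 5


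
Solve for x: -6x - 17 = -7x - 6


Starting with: -6x - 17 = -7x - 6
Move all x terms to left: (-6 + 7)x = -6 + 17
Simplify: x = 11
Divide both sides by 1: x = 11

x = 11


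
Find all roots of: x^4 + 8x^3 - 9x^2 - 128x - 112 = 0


Let p(x) = x^4 + 8x^3 - 9x^2 - 128x - 112. By the rational root theorem (leading coefficient 1), any rational root is an integer divisor of 112: try ±1, ±2, ... in turn.
Test x = 1: value = -240 ≠ 0.
Test x = -1: value = 0 ✓, so (x + 1) is a factor.
Synthetic division by (x + 1): bring down 1; 1(-1) + 8 = 7; 7(-1) - 9 = -16; (-16)(-1) - 128 = -112; (-112)(-1) - 112 = 0 → quotient x^3 + 7x^2 - 16x - 112, remainder 0.
Continue with the quotient x^3 + 7x^2 - 16x - 112 (candidates must divide 112; re-test x = -1 first in case it repeats).
Test x = -1: value = -90 ≠ 0.
Test x = 2: value = -108 ≠ 0.
Test x = -2: value = -60 ≠ 0.
Test x = 4: value = 0 ✓, so (x - 4) is a factor.
Synthetic division by (x - 4): bring down 1; 1(4) + 7 = 11; 11(4) - 16 = 28; 28(4) - 112 = 0 → quotient x^2 + 11x + 28, remainder 0.
Solve the quadratic x^2 + 11x + 28 = 0: discriminant = 11^2 - 4(1)(28) = 121 - 112 = 9.
sqrt(9) = 3, so x = (-11 ± 3)/2: x = -4 or x = -7.
Collecting all roots found:

x = -7, x = -4, x = -1, x = 4


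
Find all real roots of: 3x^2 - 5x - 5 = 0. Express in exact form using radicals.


Using the quadratic formula: x = (-b ± sqrt(b^2 - 4ac)) / (2a)
Here a = 3, b = -5, c = -5
Discriminant = b^2 - 4ac = (-5)^2 - 4(3)(-5) = 25 + 60 = 85
Since discriminant = 85 > 0, there are two real roots.
x = (5 ± sqrt(85)) / 6
Numerically: x ≈ 2.3699 or x ≈ -0.7033

x = (5 + sqrt(85)) / 6 or x = (5 - sqrt(85)) / 6


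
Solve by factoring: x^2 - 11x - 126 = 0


We need two numbers that multiply to -126 and add to -11.
Those numbers are -18 and 7 (since (-18) * 7 = -126 and (-18) + 7 = -11).
So x^2 - 11x - 126 = (x - 18)(x + 7) = 0
Setting each factor to zero: x = 18 or x = -7

x = -7, x = 18


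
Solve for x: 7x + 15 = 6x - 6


Starting with: 7x + 15 = 6x - 6
Move all x terms to left: (7 - 6)x = -6 - 15
Simplify: x = -21
Divide both sides by 1: x = -21

x = -21


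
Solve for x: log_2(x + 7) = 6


Convert to exponential form: x + 7 = 2^6 = 64
x = 64 - 7 = 57
Check: log_2(57 + 7) = log_2(64) = log_2(64) = 6 ✓

x = 57


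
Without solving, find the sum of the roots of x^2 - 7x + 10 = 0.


By Vieta's formulas for ax^2 + bx + c = 0:
  Sum of roots = -b/a
  Product of roots = c/a

Here a = 1, b = -7, c = 10
Sum = -(-7)/1 = 7
Product = 10/1 = 10

Sum = 7


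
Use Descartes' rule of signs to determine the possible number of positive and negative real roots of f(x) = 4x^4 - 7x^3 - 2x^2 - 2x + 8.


Descartes' rule of signs:

For positive roots, count sign changes in f(x) = 4x^4 - 7x^3 - 2x^2 - 2x + 8:
Signs of coefficients: +, -, -, -, +
Number of sign changes: 2
Possible positive real roots: 2, 0

For negative roots, examine f(-x) = 4x^4 + 7x^3 - 2x^2 + 2x + 8:
Signs of coefficients: +, +, -, +, +
Number of sign changes: 2
Possible negative real roots: 2, 0

Positive roots: 2 or 0; Negative roots: 2 or 0


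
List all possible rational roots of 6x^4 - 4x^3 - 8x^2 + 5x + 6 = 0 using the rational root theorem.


Rational root theorem: possible roots are ±p/q where:
  p divides the constant term (6): p ∈ {1, 2, 3, 6}
  q divides the leading coefficient (6): q ∈ {1, 2, 3, 6}

All possible rational roots: -6, -3, -2, -3/2, -1, -2/3, -1/2, -1/3, -1/6, 1/6, 1/3, 1/2, 2/3, 1, 3/2, 2, 3, 6

-6, -3, -2, -3/2, -1, -2/3, -1/2, -1/3, -1/6, 1/6, 1/3, 1/2, 2/3, 1, 3/2, 2, 3, 6


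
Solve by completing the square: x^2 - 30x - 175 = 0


Start: x^2 - 30x - 175 = 0
Move constant: x^2 - 30x = 175
Half of -30 is -15, squared is 225
Add 225 to both sides: x^2 - 30x + 225 = 400
(x - 15)^2 = 400
x - 15 = ±20
x = 15 + 20 = 35 or x = 15 - 20 = -5

x = -5, x = 35


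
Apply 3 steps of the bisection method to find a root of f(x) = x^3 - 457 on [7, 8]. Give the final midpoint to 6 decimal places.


f(x) = x^3 - 457
f(7) = -114 < 0
f(8) = 55 > 0

Step 1: midpoint = (7.000000 + 8.000000)/2 = 7.500000
  f(7.500000) = -35.125000
  f(mid) < 0, so root is in [7.500000, 8.000000]

Step 2: midpoint = (7.500000 + 8.000000)/2 = 7.750000
  f(7.750000) = 8.484375
  f(mid) > 0, so root is in [7.500000, 7.750000]

Step 3: midpoint = (7.500000 + 7.750000)/2 = 7.625000
  f(7.625000) = -13.677734
  f(mid) < 0, so root is in [7.625000, 7.750000]

midpoint = 7.625000


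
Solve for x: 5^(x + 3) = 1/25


Express both sides with the same base.
1/25 = 5^(-2)
Since the bases match, equate exponents: x + 3 = -2
So x = -2 - (3) = -5

x = -5


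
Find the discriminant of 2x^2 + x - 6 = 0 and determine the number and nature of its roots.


For ax^2 + bx + c = 0, discriminant D = b^2 - 4ac
Here a = 2, b = 1, c = -6
D = (1)^2 - 4(2)(-6) = 1 + 48 = 49

D = 49 > 0 and is a perfect square (sqrt = 7)
The equation has 2 distinct real rational roots.

Discriminant = 49, 2 distinct real rational roots


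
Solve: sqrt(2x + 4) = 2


Square both sides: 2x + 4 = 2^2 = 4
2x = 4 - 4 = 0
x = 0
Check: sqrt(2*0 + 4) = sqrt(4) = 2 ✓

x = 0


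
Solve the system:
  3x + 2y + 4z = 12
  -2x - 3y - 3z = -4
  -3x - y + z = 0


Using Cramer's rule. Expand each determinant along the first row.
D  = 3*[(-3)*1 - (-3)*(-1)] - 2*[(-2)*1 - (-3)*(-3)] + 4*[(-2)*(-1) - (-3)*(-3)]
  = 3*(-6) - 2*(-11) + 4*(-7) = -24
Dx = 12*[(-3)*1 - (-3)*(-1)] - 2*[(-4)*1 - (-3)*0] + 4*[(-4)*(-1) - (-3)*0]
  = 12*(-6) - 2*(-4) + 4*(4) = -48
Dy = 3*[(-4)*1 - (-3)*0] - 12*[(-2)*1 - (-3)*(-3)] + 4*[(-2)*0 - (-4)*(-3)]
  = 3*(-4) - 12*(-11) + 4*(-12) = 72
Dz = 3*[(-3)*0 - (-4)*(-1)] - 2*[(-2)*0 - (-4)*(-3)] + 12*[(-2)*(-1) - (-3)*(-3)]
  = 3*(-4) - 2*(-12) + 12*(-7) = -72
x = Dx/D = -48/-24 = 2, y = Dy/D = 72/-24 = -3, z = Dz/D = -72/-24 = 3
Check eq1: (3)(2) + (2)(-3) + (4)(3) = 12 = 12 ✓
Check eq2: (-2)(2) + (-3)(-3) + (-3)(3) = -4 = -4 ✓
Check eq3: (-3)(2) + (-1)(-3) + (1)(3) = 0 = 0 ✓

x = 2, y = -3, z = 3


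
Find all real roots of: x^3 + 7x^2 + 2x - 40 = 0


Let p(x) = x^3 + 7x^2 + 2x - 40. By the rational root theorem (leading coefficient 1), any rational root is an integer divisor of 40: try ±1, ±2, ... in turn.
Test x = 1: value = -30 ≠ 0.
Test x = -1: value = -36 ≠ 0.
Test x = 2: value = 0 ✓, so (x - 2) is a factor.
Synthetic division by (x - 2): bring down 1; 1(2) + 7 = 9; 9(2) + 2 = 20; 20(2) - 40 = 0 → quotient x^2 + 9x + 20, remainder 0.
Solve the quadratic x^2 + 9x + 20 = 0: discriminant = 9^2 - 4(1)(20) = 81 - 80 = 1.
sqrt(1) = 1, so x = (-9 ± 1)/2: x = -4 or x = -5.

x = -5, x = -4, x = 2


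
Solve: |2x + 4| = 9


An absolute value equation |expr| = 9 gives two cases:
Case 1: 2x + 4 = 9
  2x = 5, so x = 5/2
Case 2: 2x + 4 = -9
  2x = -13, so x = -13/2

x = -13/2, x = 5/2


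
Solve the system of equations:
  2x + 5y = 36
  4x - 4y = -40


Using Cramer's rule:
Determinant D = (2)(-4) - (4)(5) = -8 - 20 = -28
Dx = (36)(-4) - (-40)(5) = -144 + 200 = 56
Dy = (2)(-40) - (4)(36) = -80 - 144 = -224
x = Dx/D = 56/-28 = -2
y = Dy/D = -224/-28 = 8

x = -2, y = 8


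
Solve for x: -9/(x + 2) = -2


Multiply both sides by (x + 2): -9 = -2(x + 2)
Distribute: -9 = -2x - 4
-2x = -9 + 4 = -5
x = 5/2

x = 5/2


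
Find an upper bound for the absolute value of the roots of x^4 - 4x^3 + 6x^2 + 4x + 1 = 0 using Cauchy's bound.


Cauchy's bound: all roots r satisfy |r| <= 1 + max(|a_i/a_n|) for i = 0,...,n-1
where a_n is the leading coefficient.

Coefficients: [1, -4, 6, 4, 1]
Leading coefficient a_n = 1
Ratios |a_i/a_n|: 4, 6, 4, 1
Maximum ratio: 6
Cauchy's bound: |r| <= 1 + 6 = 7

Upper bound = 7


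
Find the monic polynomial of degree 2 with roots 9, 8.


A monic polynomial with roots 9, 8 is:
p(x) = (x - 9)(x - 8)
After multiplying by (x - 9): x - 9
After multiplying by (x - 8): x^2 - 17x + 72

x^2 - 17x + 72


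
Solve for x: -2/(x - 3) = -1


Multiply both sides by (x - 3): -2 = -1(x - 3)
Distribute: -2 = -x + 3
-x = -2 - 3 = -5
x = 5

x = 5


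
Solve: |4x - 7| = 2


An absolute value equation |expr| = 2 gives two cases:
Case 1: 4x - 7 = 2
  4x = 9, so x = 9/4
Case 2: 4x - 7 = -2
  4x = 5, so x = 5/4

x = 5/4, x = 9/4


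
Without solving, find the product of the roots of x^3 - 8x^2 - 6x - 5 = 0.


By Vieta's formulas for x^3 + bx^2 + cx + d = 0:
  r1 + r2 + r3 = -b/a = 8
  r1*r2 + r1*r3 + r2*r3 = c/a = -6
  r1*r2*r3 = -d/a = 5


Product = 5


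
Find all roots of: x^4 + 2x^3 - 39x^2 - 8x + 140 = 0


Let p(x) = x^4 + 2x^3 - 39x^2 - 8x + 140. By the rational root theorem (leading coefficient 1), any rational root is an integer divisor of 140: try ±1, ±2, ... in turn.
Test x = 1: value = 96 ≠ 0.
Test x = -1: value = 108 ≠ 0.
Test x = 2: value = 0 ✓, so (x - 2) is a factor.
Synthetic division by (x - 2): bring down 1; 1(2) + 2 = 4; 4(2) - 39 = -31; (-31)(2) - 8 = -70; (-70)(2) + 140 = 0 → quotient x^3 + 4x^2 - 31x - 70, remainder 0.
Continue with the quotient x^3 + 4x^2 - 31x - 70 (candidates must divide 70; re-test x = 2 first in case it repeats).
Test x = 2: value = -108 ≠ 0.
Test x = -2: value = 0 ✓, so (x + 2) is a factor.
Synthetic division by (x + 2): bring down 1; 1(-2) + 4 = 2; 2(-2) - 31 = -35; (-35)(-2) - 70 = 0 → quotient x^2 + 2x - 35, remainder 0.
Solve the quadratic x^2 + 2x - 35 = 0: discriminant = 2^2 - 4(1)(-35) = 4 + 140 = 144.
sqrt(144) = 12, so x = (-2 ± 12)/2: x = 5 or x = -7.
Collecting all roots found:

x = -7, x = -2, x = 2, x = 5


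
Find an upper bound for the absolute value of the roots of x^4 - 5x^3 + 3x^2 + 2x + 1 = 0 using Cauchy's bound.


Cauchy's bound: all roots r satisfy |r| <= 1 + max(|a_i/a_n|) for i = 0,...,n-1
where a_n is the leading coefficient.

Coefficients: [1, -5, 3, 2, 1]
Leading coefficient a_n = 1
Ratios |a_i/a_n|: 5, 3, 2, 1
Maximum ratio: 5
Cauchy's bound: |r| <= 1 + 5 = 6

Upper bound = 6


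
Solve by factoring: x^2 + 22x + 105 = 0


We need two numbers that multiply to 105 and add to 22.
Those numbers are 7 and 15 (since 7 * 15 = 105 and 7 + 15 = 22).
So x^2 + 22x + 105 = (x + 7)(x + 15) = 0
Setting each factor to zero: x = -7 or x = -15

x = -15, x = -7


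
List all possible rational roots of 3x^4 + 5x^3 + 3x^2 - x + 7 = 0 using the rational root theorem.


Rational root theorem: possible roots are ±p/q where:
  p divides the constant term (7): p ∈ {1, 7}
  q divides the leading coefficient (3): q ∈ {1, 3}

All possible rational roots: -7, -7/3, -1, -1/3, 1/3, 1, 7/3, 7

-7, -7/3, -1, -1/3, 1/3, 1, 7/3, 7


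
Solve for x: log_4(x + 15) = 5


Convert to exponential form: x + 15 = 4^5 = 1024
x = 1024 - 15 = 1009
Check: log_4(1009 + 15) = log_4(1024) = log_4(1024) = 5 ✓

x = 1009


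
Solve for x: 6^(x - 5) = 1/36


Express both sides with the same base.
1/36 = 6^(-2)
Since the bases match, equate exponents: x - 5 = -2
So x = -2 - (-5) = 3

x = 3


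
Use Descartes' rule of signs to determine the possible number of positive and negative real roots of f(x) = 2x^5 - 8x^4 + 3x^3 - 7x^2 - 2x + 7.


Descartes' rule of signs:

For positive roots, count sign changes in f(x) = 2x^5 - 8x^4 + 3x^3 - 7x^2 - 2x + 7:
Signs of coefficients: +, -, +, -, -, +
Number of sign changes: 4
Possible positive real roots: 4, 2, 0

For negative roots, examine f(-x) = -2x^5 - 8x^4 - 3x^3 - 7x^2 + 2x + 7:
Signs of coefficients: -, -, -, -, +, +
Number of sign changes: 1
Possible negative real roots: 1

Positive roots: 4 or 2 or 0; Negative roots: 1


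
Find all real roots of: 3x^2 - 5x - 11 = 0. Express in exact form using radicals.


Using the quadratic formula: x = (-b ± sqrt(b^2 - 4ac)) / (2a)
Here a = 3, b = -5, c = -11
Discriminant = b^2 - 4ac = (-5)^2 - 4(3)(-11) = 25 + 132 = 157
Since discriminant = 157 > 0, there are two real roots.
x = (5 ± sqrt(157)) / 6
Numerically: x ≈ 2.9217 or x ≈ -1.2550

x = (5 + sqrt(157)) / 6 or x = (5 - sqrt(157)) / 6


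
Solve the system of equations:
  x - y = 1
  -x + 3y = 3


Using Cramer's rule:
Determinant D = (1)(3) - (-1)(-1) = 3 - 1 = 2
Dx = (1)(3) - (3)(-1) = 3 + 3 = 6
Dy = (1)(3) - (-1)(1) = 3 + 1 = 4
x = Dx/D = 6/2 = 3
y = Dy/D = 4/2 = 2

x = 3, y = 2


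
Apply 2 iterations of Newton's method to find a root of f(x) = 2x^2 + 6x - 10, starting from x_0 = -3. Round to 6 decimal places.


Newton's method: x_(n+1) = x_n - f(x_n)/f'(x_n)
f(x) = 2x^2 + 6x - 10
f'(x) = 4x + 6

Iteration 1:
  f(-3.000000) = -10.000000
  f'(-3.000000) = -6.000000
  x_1 = -3.000000 - (-10.000000)/(-6.000000) = -4.666667

Iteration 2:
  f(-4.666667) = 5.555556
  f'(-4.666667) = -12.666667
  x_2 = -4.666667 - (5.555556)/(-12.666667) = -4.228070

x_2 = -4.228070


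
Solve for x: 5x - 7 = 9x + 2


Starting with: 5x - 7 = 9x + 2
Move all x terms to left: (5 - 9)x = 2 + 7
Simplify: -4x = 9
Divide both sides by -4: x = -9/4

x = -9/4


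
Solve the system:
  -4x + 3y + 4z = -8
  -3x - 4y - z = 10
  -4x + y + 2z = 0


Using Cramer's rule. Expand each determinant along the first row.
D  = (-4)*[(-4)*2 - (-1)*1] - 3*[(-3)*2 - (-1)*(-4)] + 4*[(-3)*1 - (-4)*(-4)]
  = (-4)*(-7) - 3*(-10) + 4*(-19) = -18
Dx = (-8)*[(-4)*2 - (-1)*1] - 3*[10*2 - (-1)*0] + 4*[10*1 - (-4)*0]
  = (-8)*(-7) - 3*(20) + 4*(10) = 36
Dy = (-4)*[10*2 - (-1)*0] - (-8)*[(-3)*2 - (-1)*(-4)] + 4*[(-3)*0 - 10*(-4)]
  = (-4)*(20) - (-8)*(-10) + 4*(40) = 0
Dz = (-4)*[(-4)*0 - 10*1] - 3*[(-3)*0 - 10*(-4)] + (-8)*[(-3)*1 - (-4)*(-4)]
  = (-4)*(-10) - 3*(40) + (-8)*(-19) = 72
x = Dx/D = 36/-18 = -2, y = Dy/D = 0/-18 = 0, z = Dz/D = 72/-18 = -4
Check eq1: (-4)(-2) + (3)(0) + (4)(-4) = -8 = -8 ✓
Check eq2: (-3)(-2) + (-4)(0) + (-1)(-4) = 10 = 10 ✓
Check eq3: (-4)(-2) + (1)(0) + (2)(-4) = 0 = 0 ✓

x = -2, y = 0, z = -4


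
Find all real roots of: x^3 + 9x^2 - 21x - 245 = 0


Let p(x) = x^3 + 9x^2 - 21x - 245. By the rational root theorem (leading coefficient 1), any rational root is an integer divisor of 245: try ±1, ±2, ... in turn.
Test x = 1: value = -256 ≠ 0.
Test x = -1: value = -216 ≠ 0.
Test x = 5: value = 0 ✓, so (x - 5) is a factor.
Synthetic division by (x - 5): bring down 1; 1(5) + 9 = 14; 14(5) - 21 = 49; 49(5) - 245 = 0 → quotient x^2 + 14x + 49, remainder 0.
Solve the quadratic x^2 + 14x + 49 = 0: discriminant = 14^2 - 4(1)(49) = 196 - 196 = 0.
Discriminant = 0, so a double root: x = -14/2 = -7.

x = -7 (multiplicity 2), x = 5


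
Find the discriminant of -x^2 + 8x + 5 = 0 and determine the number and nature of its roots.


For ax^2 + bx + c = 0, discriminant D = b^2 - 4ac
Here a = -1, b = 8, c = 5
D = (8)^2 - 4(-1)(5) = 64 + 20 = 84

D = 84 > 0 but not a perfect square
The equation has 2 distinct real irrational roots.

Discriminant = 84, 2 distinct real irrational roots


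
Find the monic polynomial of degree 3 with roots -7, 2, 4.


A monic polynomial with roots -7, 2, 4 is:
p(x) = (x + 7)(x - 2)(x - 4)
After multiplying by (x + 7): x + 7
After multiplying by (x - 2): x^2 + 5x - 14
After multiplying by (x - 4): x^3 + x^2 - 34x + 56

x^3 + x^2 - 34x + 56


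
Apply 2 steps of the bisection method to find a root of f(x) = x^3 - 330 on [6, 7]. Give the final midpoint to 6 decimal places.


f(x) = x^3 - 330
f(6) = -114 < 0
f(7) = 13 > 0

Step 1: midpoint = (6.000000 + 7.000000)/2 = 6.500000
  f(6.500000) = -55.375000
  f(mid) < 0, so root is in [6.500000, 7.000000]

Step 2: midpoint = (6.500000 + 7.000000)/2 = 6.750000
  f(6.750000) = -22.453125
  f(mid) < 0, so root is in [6.750000, 7.000000]

midpoint = 6.750000


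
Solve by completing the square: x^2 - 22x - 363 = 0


Start: x^2 - 22x - 363 = 0
Move constant: x^2 - 22x = 363
Half of -22 is -11, squared is 121
Add 121 to both sides: x^2 - 22x + 121 = 484
(x - 11)^2 = 484
x - 11 = ±22
x = 11 + 22 = 33 or x = 11 - 22 = -11

x = -11, x = 33


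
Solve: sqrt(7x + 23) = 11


Square both sides: 7x + 23 = 11^2 = 121
7x = 121 - 23 = 98
x = 14
Check: sqrt(7*14 + 23) = sqrt(121) = 11 ✓

x = 14


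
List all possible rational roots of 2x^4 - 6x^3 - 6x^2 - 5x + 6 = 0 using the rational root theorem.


Rational root theorem: possible roots are ±p/q where:
  p divides the constant term (6): p ∈ {1, 2, 3, 6}
  q divides the leading coefficient (2): q ∈ {1, 2}

All possible rational roots: -6, -3, -2, -3/2, -1, -1/2, 1/2, 1, 3/2, 2, 3, 6

-6, -3, -2, -3/2, -1, -1/2, 1/2, 1, 3/2, 2, 3, 6


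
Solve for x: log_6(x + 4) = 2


Convert to exponential form: x + 4 = 6^2 = 36
x = 36 - 4 = 32
Check: log_6(32 + 4) = log_6(36) = log_6(36) = 2 ✓

x = 32


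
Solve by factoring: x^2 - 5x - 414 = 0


We need two numbers that multiply to -414 and add to -5.
Those numbers are -23 and 18 (since (-23) * 18 = -414 and (-23) + 18 = -5).
So x^2 - 5x - 414 = (x - 23)(x + 18) = 0
Setting each factor to zero: x = 23 or x = -18

x = -18, x = 23


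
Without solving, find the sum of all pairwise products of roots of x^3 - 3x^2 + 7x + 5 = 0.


By Vieta's formulas for x^3 + bx^2 + cx + d = 0:
  r1 + r2 + r3 = -b/a = 3
  r1*r2 + r1*r3 + r2*r3 = c/a = 7
  r1*r2*r3 = -d/a = -5


Sum of pairwise products = 7


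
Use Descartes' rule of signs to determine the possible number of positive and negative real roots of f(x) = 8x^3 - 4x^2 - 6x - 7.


Descartes' rule of signs:

For positive roots, count sign changes in f(x) = 8x^3 - 4x^2 - 6x - 7:
Signs of coefficients: +, -, -, -
Number of sign changes: 1
Possible positive real roots: 1

For negative roots, examine f(-x) = -8x^3 - 4x^2 + 6x - 7:
Signs of coefficients: -, -, +, -
Number of sign changes: 2
Possible negative real roots: 2, 0

Positive roots: 1; Negative roots: 2 or 0


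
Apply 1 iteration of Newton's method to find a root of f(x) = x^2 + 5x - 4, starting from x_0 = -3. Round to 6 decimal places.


Newton's method: x_(n+1) = x_n - f(x_n)/f'(x_n)
f(x) = x^2 + 5x - 4
f'(x) = 2x + 5

Iteration 1:
  f(-3.000000) = -10.000000
  f'(-3.000000) = -1.000000
  x_1 = -3.000000 - (-10.000000)/(-1.000000) = -13.000000

x_1 = -13.000000


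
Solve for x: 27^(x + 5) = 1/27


Express both sides with the same base.
1/27 = 27^(-1)
Since the bases match, equate exponents: x + 5 = -1
So x = -1 - (5) = -6

x = -6


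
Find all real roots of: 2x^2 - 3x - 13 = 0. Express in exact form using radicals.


Using the quadratic formula: x = (-b ± sqrt(b^2 - 4ac)) / (2a)
Here a = 2, b = -3, c = -13
Discriminant = b^2 - 4ac = (-3)^2 - 4(2)(-13) = 9 + 104 = 113
Since discriminant = 113 > 0, there are two real roots.
x = (3 ± sqrt(113)) / 4
Numerically: x ≈ 3.4075 or x ≈ -1.9075

x = (3 + sqrt(113)) / 4 or x = (3 - sqrt(113)) / 4


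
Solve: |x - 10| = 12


An absolute value equation |expr| = 12 gives two cases:
Case 1: x - 10 = 12
  x = 22, so x = 22
Case 2: x - 10 = -12
  x = -2, so x = -2

x = -2, x = 22


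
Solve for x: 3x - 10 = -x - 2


Starting with: 3x - 10 = -x - 2
Move all x terms to left: (3 + 1)x = -2 + 10
Simplify: 4x = 8
Divide both sides by 4: x = 2

x = 2


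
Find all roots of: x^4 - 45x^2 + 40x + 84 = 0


Let p(x) = x^4 - 45x^2 + 40x + 84. By the rational root theorem (leading coefficient 1), any rational root is an integer divisor of 84: try ±1, ±2, ... in turn.
Test x = 1: value = 80 ≠ 0.
Test x = -1: value = 0 ✓, so (x + 1) is a factor.
Synthetic division by (x + 1): bring down 1; 1(-1) + 0 = -1; (-1)(-1) - 45 = -44; (-44)(-1) + 40 = 84; 84(-1) + 84 = 0 → quotient x^3 - x^2 - 44x + 84, remainder 0.
Continue with the quotient x^3 - x^2 - 44x + 84 (candidates must divide 84; re-test x = -1 first in case it repeats).
Test x = -1: value = 126 ≠ 0.
Test x = 2: value = 0 ✓, so (x - 2) is a factor.
Synthetic division by (x - 2): bring down 1; 1(2) - 1 = 1; 1(2) - 44 = -42; (-42)(2) + 84 = 0 → quotient x^2 + x - 42, remainder 0.
Solve the quadratic x^2 + x - 42 = 0: discriminant = 1^2 - 4(1)(-42) = 1 + 168 = 169.
sqrt(169) = 13, so x = (-1 ± 13)/2: x = 6 or x = -7.
Collecting all roots found:

x = -7, x = -1, x = 2, x = 6


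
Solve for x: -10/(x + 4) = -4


Multiply both sides by (x + 4): -10 = -4(x + 4)
Distribute: -10 = -4x - 16
-4x = -10 + 16 = 6
x = -3/2

x = -3/2


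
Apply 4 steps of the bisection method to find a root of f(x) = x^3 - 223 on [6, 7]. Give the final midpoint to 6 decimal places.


f(x) = x^3 - 223
f(6) = -7 < 0
f(7) = 120 > 0

Step 1: midpoint = (6.000000 + 7.000000)/2 = 6.500000
  f(6.500000) = 51.625000
  f(mid) > 0, so root is in [6.000000, 6.500000]

Step 2: midpoint = (6.000000 + 6.500000)/2 = 6.250000
  f(6.250000) = 21.140625
  f(mid) > 0, so root is in [6.000000, 6.250000]

Step 3: midpoint = (6.000000 + 6.250000)/2 = 6.125000
  f(6.125000) = 6.783203
  f(mid) > 0, so root is in [6.000000, 6.125000]

Step 4: midpoint = (6.000000 + 6.125000)/2 = 6.062500
  f(6.062500) = -0.179443
  f(mid) < 0, so root is in [6.062500, 6.125000]

midpoint = 6.062500


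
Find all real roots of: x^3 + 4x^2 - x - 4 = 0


Let p(x) = x^3 + 4x^2 - x - 4. By the rational root theorem (leading coefficient 1), any rational root is an integer divisor of 4: try ±1, ±2, ... in turn.
Test x = 1: value = 0 ✓, so (x - 1) is a factor.
Synthetic division by (x - 1): bring down 1; 1(1) + 4 = 5; 5(1) - 1 = 4; 4(1) - 4 = 0 → quotient x^2 + 5x + 4, remainder 0.
Solve the quadratic x^2 + 5x + 4 = 0: discriminant = 5^2 - 4(1)(4) = 25 - 16 = 9.
sqrt(9) = 3, so x = (-5 ± 3)/2: x = -1 or x = -4.

x = -4, x = -1, x = 1


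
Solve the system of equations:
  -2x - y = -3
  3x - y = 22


Using Cramer's rule:
Determinant D = (-2)(-1) - (3)(-1) = 2 + 3 = 5
Dx = (-3)(-1) - (22)(-1) = 3 + 22 = 25
Dy = (-2)(22) - (3)(-3) = -44 + 9 = -35
x = Dx/D = 25/5 = 5
y = Dy/D = -35/5 = -7

x = 5, y = -7


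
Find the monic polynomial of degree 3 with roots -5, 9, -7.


A monic polynomial with roots -5, 9, -7 is:
p(x) = (x + 5)(x - 9)(x + 7)
After multiplying by (x + 5): x + 5
After multiplying by (x - 9): x^2 - 4x - 45
After multiplying by (x + 7): x^3 + 3x^2 - 73x - 315

x^3 + 3x^2 - 73x - 315


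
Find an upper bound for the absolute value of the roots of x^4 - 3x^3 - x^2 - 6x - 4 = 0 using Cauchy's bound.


Cauchy's bound: all roots r satisfy |r| <= 1 + max(|a_i/a_n|) for i = 0,...,n-1
where a_n is the leading coefficient.

Coefficients: [1, -3, -1, -6, -4]
Leading coefficient a_n = 1
Ratios |a_i/a_n|: 3, 1, 6, 4
Maximum ratio: 6
Cauchy's bound: |r| <= 1 + 6 = 7

Upper bound = 7


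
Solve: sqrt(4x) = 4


Square both sides: 4x = 4^2 = 16
4x = 16 - 0 = 16
x = 4
Check: sqrt(4*4 + 0) = sqrt(16) = 4 ✓

x = 4


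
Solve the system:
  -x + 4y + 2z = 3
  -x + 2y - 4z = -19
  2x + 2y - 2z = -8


Using Cramer's rule. Expand each determinant along the first row.
D  = (-1)*[2*(-2) - (-4)*2] - 4*[(-1)*(-2) - (-4)*2] + 2*[(-1)*2 - 2*2]
  = (-1)*(4) - 4*(10) + 2*(-6) = -56
Dx = 3*[2*(-2) - (-4)*2] - 4*[(-19)*(-2) - (-4)*(-8)] + 2*[(-19)*2 - 2*(-8)]
  = 3*(4) - 4*(6) + 2*(-22) = -56
Dy = (-1)*[(-19)*(-2) - (-4)*(-8)] - 3*[(-1)*(-2) - (-4)*2] + 2*[(-1)*(-8) - (-19)*2]
  = (-1)*(6) - 3*(10) + 2*(46) = 56
Dz = (-1)*[2*(-8) - (-19)*2] - 4*[(-1)*(-8) - (-19)*2] + 3*[(-1)*2 - 2*2]
  = (-1)*(22) - 4*(46) + 3*(-6) = -224
x = Dx/D = -56/-56 = 1, y = Dy/D = 56/-56 = -1, z = Dz/D = -224/-56 = 4
Check eq1: (-1)(1) + (4)(-1) + (2)(4) = 3 = 3 ✓
Check eq2: (-1)(1) + (2)(-1) + (-4)(4) = -19 = -19 ✓
Check eq3: (2)(1) + (2)(-1) + (-2)(4) = -8 = -8 ✓

x = 1, y = -1, z = 4


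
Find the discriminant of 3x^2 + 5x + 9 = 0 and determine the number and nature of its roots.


For ax^2 + bx + c = 0, discriminant D = b^2 - 4ac
Here a = 3, b = 5, c = 9
D = (5)^2 - 4(3)(9) = 25 - 108 = -83

D = -83 < 0
The equation has no real roots (2 complex conjugate roots).

Discriminant = -83, no real roots (2 complex conjugate roots)


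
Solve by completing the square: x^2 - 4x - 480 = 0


Start: x^2 - 4x - 480 = 0
Move constant: x^2 - 4x = 480
Half of -4 is -2, squared is 4
Add 4 to both sides: x^2 - 4x + 4 = 484
(x - 2)^2 = 484
x - 2 = ±22
x = 2 + 22 = 24 or x = 2 - 22 = -20

x = -20, x = 24


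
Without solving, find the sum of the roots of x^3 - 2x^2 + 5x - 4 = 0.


By Vieta's formulas for x^3 + bx^2 + cx + d = 0:
  r1 + r2 + r3 = -b/a = 2
  r1*r2 + r1*r3 + r2*r3 = c/a = 5
  r1*r2*r3 = -d/a = 4


Sum = 2


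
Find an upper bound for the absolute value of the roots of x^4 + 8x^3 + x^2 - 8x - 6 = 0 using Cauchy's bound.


Cauchy's bound: all roots r satisfy |r| <= 1 + max(|a_i/a_n|) for i = 0,...,n-1
where a_n is the leading coefficient.

Coefficients: [1, 8, 1, -8, -6]
Leading coefficient a_n = 1
Ratios |a_i/a_n|: 8, 1, 8, 6
Maximum ratio: 8
Cauchy's bound: |r| <= 1 + 8 = 9

Upper bound = 9
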